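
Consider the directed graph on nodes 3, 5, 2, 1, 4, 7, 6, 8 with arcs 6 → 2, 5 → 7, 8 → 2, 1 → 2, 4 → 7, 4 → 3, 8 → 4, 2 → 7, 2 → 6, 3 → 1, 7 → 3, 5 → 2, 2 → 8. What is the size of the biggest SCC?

{1, 2, 3, 4, 6, 7, 8} are all mutually reachable — one SCC of size 7.
{5} is an SCC by itself.
The largest has 7 vertices.

7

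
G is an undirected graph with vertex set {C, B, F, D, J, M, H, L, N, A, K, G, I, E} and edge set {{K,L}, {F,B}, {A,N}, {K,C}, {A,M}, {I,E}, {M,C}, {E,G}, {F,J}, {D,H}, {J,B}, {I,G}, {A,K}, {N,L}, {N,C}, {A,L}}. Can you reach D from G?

The component containing G is {E, G, I}, and D is not in it.

No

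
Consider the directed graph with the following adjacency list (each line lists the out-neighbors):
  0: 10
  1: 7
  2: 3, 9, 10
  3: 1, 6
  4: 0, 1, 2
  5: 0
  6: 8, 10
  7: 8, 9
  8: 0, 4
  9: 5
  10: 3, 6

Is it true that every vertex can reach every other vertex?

Yes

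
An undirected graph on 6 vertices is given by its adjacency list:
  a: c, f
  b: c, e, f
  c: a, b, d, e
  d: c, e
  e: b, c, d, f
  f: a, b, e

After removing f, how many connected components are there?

With f gone, the remaining components are: {a, b, c, d, e}.
That is 1 component.

1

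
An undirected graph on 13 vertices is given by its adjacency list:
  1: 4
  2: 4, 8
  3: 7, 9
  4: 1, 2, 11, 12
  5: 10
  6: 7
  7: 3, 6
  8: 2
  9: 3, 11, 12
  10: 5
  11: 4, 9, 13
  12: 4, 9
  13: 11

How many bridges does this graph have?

The edges on the cycle 9-11-4-12-9 are not bridges since each lies on that cycle.
But removing 8-2 disconnects 8 from 2; removing 2-4 disconnects 2 from 4; removing 10-5 disconnects 10 from 5; removing 13-11 disconnects 13 from 11 — these are bridges.
In total 8 edges are bridges.

8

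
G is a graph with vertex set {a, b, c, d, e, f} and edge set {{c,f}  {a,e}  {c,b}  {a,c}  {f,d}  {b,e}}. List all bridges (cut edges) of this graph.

c-f, d-f

The edges on the cycle a-c-b-e-a are not bridges since each lies on that cycle.
But removing f–d disconnects f from d; removing c–f disconnects c from f — these are bridges.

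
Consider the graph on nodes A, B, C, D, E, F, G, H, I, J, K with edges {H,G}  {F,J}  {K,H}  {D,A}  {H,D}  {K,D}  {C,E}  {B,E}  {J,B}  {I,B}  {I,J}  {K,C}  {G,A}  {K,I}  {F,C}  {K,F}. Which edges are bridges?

The edges on the cycle K-F-J-I-K are not bridges since each lies on that cycle.
Every edge lies on some cycle, so there are no bridges.

none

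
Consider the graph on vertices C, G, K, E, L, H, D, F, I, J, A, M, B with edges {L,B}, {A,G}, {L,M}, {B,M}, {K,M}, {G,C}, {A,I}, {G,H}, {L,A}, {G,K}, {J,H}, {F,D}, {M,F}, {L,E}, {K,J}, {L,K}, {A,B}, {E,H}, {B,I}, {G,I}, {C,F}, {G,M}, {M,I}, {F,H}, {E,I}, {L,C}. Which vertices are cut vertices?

Removing F increases the component count from 1 to 2, so F is a cut vertex.
By contrast removing K leaves 1 component; it is not a cut vertex. No other vertex is a cut vertex either.

F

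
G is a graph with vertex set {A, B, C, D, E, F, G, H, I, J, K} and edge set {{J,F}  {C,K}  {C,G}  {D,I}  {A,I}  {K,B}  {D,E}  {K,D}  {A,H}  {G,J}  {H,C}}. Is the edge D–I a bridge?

No

After removing D–I, the path D-K-C-H-A-I still connects them, so the edge is not a bridge.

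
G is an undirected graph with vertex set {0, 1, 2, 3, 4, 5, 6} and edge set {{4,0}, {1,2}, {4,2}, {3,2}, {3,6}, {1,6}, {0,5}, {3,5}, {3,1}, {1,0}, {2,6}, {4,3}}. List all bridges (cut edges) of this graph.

The edges on the cycle 1-2-6-1 are not bridges since each lies on that cycle.
Every edge lies on some cycle, so there are no bridges.

none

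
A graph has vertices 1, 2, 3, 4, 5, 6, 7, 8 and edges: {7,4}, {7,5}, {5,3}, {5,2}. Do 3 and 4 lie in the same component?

Yes

From 3 we can reach 2, 3, 4, 5, 7, which includes 4.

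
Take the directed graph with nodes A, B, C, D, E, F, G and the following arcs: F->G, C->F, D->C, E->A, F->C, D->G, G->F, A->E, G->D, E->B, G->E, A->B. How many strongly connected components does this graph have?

{C, D, F, G} are all mutually reachable — one SCC of size 4.
{A, E} are all mutually reachable — one SCC of size 2.
{B} is an SCC by itself.
That gives 3 strongly connected components.

3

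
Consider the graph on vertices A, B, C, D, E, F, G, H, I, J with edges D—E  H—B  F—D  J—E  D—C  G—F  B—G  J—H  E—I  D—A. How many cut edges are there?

3

The edges on the cycle J-H-B-G-F-D-E-J are not bridges since each lies on that cycle.
But removing A—D disconnects A from D; removing I—E disconnects I from E; removing D—C disconnects D from C — these are bridges.
That makes 3 bridges.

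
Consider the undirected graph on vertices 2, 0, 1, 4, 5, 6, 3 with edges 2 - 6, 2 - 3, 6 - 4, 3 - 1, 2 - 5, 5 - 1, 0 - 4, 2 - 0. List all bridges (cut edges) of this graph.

The edges on the cycle 2-6-4-0-2 are not bridges since each lies on that cycle.
Every edge lies on some cycle, so there are no bridges.

none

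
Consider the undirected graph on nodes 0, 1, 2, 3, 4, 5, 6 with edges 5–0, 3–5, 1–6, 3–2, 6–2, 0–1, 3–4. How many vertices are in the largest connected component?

7

Starting from 0 we can reach 0, 1, 2, 3, 4, 5, 6. That is one component of size 7.
The largest has 7 vertices.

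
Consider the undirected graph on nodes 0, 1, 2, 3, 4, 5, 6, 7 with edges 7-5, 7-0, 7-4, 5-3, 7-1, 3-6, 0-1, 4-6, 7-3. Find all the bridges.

none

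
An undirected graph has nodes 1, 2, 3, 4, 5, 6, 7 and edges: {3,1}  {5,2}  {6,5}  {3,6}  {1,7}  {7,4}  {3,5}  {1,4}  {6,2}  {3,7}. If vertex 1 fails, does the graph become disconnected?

No

Deleting 1 leaves 1 component (was 1) (its neighbors 3, 4, 7 remain connected to each other), so 1 is not a cut vertex.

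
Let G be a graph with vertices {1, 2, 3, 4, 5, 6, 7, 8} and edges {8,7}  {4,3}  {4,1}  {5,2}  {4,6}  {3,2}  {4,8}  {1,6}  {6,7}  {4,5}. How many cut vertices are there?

1

Removing 4 increases the component count from 1 to 2, so 4 is a cut vertex.
By contrast removing 5 leaves 1 component; it is not a cut vertex. No other vertex is a cut vertex either.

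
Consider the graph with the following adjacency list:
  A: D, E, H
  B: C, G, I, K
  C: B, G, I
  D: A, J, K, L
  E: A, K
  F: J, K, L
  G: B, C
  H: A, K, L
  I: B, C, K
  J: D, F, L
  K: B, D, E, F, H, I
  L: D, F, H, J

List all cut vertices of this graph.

K

Removing K increases the component count from 1 to 2, so K is a cut vertex.
By contrast removing H leaves 1 component; it is not a cut vertex. No other vertex is a cut vertex either.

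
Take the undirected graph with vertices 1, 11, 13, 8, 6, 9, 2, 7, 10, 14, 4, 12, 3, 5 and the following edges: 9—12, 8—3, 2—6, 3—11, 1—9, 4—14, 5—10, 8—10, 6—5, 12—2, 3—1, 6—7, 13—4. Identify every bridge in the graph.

11-3, 13-4, 14-4, 6-7

The edges on the cycle 8-3-1-9-12-2-6-5-10-8 are not bridges since each lies on that cycle.
But removing 4—14 disconnects 4 from 14; removing 7—6 disconnects 7 from 6; removing 3—11 disconnects 3 from 11; removing 13—4 disconnects 13 from 4 — these are bridges.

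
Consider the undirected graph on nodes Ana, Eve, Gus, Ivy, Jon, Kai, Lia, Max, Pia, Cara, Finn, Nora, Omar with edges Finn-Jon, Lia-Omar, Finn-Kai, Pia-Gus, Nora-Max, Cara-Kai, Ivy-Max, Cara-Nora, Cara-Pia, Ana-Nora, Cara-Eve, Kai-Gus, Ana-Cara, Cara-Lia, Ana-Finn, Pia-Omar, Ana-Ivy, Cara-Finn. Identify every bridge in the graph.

The edges on the cycle Cara-Finn-Kai-Gus-Pia-Cara are not bridges since each lies on that cycle.
But removing Eve-Cara disconnects Eve from Cara; removing Jon-Finn disconnects Jon from Finn — these are bridges.

Cara-Eve, Finn-Jon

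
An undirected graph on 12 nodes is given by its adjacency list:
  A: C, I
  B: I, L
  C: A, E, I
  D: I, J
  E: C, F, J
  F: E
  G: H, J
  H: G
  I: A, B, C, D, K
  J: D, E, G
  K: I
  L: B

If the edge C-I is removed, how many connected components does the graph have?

C and I are still connected via C-A-I, so the component count stays at 1.

1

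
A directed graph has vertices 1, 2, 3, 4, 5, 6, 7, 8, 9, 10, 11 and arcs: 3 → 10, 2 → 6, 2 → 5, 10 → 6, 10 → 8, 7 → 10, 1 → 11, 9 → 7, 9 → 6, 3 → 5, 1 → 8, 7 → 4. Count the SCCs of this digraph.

11

{2} is an SCC by itself.
{4} is an SCC by itself.
{3} is an SCC by itself.
{11} is an SCC by itself.
{5} is an SCC by itself.
(and 6 more singleton SCCs)
That gives 11 strongly connected components.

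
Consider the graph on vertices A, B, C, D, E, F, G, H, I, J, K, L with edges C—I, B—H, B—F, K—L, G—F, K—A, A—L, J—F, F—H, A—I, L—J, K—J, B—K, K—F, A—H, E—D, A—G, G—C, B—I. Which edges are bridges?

D-E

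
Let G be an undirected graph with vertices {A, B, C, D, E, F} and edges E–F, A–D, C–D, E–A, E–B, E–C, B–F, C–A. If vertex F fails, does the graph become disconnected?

Deleting F leaves 1 component (was 1) (its neighbors B, E remain connected to each other), so F is not a cut vertex.

No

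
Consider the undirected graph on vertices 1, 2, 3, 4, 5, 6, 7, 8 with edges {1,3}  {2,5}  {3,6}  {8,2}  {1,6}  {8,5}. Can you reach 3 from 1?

Yes

From 1 we can reach 1, 3, 6, which includes 3.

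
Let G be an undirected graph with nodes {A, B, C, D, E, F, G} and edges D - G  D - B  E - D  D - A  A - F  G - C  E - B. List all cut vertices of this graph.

Removing A increases the component count from 1 to 2, so A is a cut vertex.
Removing D increases the component count from 1 to 3, so D is a cut vertex.
Removing G increases the component count from 1 to 2, so G is a cut vertex.
By contrast removing E leaves 1 component; it is not a cut vertex. No other vertex is a cut vertex either.

A, D, G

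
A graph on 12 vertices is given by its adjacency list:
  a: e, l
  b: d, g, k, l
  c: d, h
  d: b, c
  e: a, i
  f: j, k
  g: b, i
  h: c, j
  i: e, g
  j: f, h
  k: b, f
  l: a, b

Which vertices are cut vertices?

b

Removing b increases the component count from 1 to 2, so b is a cut vertex.
By contrast removing d leaves 1 component; it is not a cut vertex. No other vertex is a cut vertex either.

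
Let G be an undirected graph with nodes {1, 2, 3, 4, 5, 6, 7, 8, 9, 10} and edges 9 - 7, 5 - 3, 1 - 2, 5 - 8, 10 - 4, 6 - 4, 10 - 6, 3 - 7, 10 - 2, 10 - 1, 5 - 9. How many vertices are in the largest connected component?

5

Starting from 3 we can reach 3, 5, 7, 8, 9. That is one component of size 5.
Starting from 1 we can reach 1, 2, 4, 6, 10. That is one component of size 5.
The largest has 5 vertices.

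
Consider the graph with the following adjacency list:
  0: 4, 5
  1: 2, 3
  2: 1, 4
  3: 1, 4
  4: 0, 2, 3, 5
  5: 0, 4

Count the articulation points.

1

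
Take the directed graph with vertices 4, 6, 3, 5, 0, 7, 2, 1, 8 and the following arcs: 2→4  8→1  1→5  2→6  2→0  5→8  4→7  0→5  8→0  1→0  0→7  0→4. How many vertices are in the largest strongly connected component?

4

{0, 1, 5, 8} are all mutually reachable — one SCC of size 4.
{3} is an SCC by itself.
{7} is an SCC by itself.
{4} is an SCC by itself.
{6} is an SCC by itself.
(and 1 more singleton SCC)
The largest has 4 vertices.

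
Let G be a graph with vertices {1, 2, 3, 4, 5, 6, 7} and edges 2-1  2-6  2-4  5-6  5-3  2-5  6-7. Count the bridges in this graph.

4

The edges on the cycle 2-5-6-2 are not bridges since each lies on that cycle.
But removing 6-7 disconnects 6 from 7; removing 5-3 disconnects 5 from 3; removing 2-4 disconnects 2 from 4; removing 2-1 disconnects 2 from 1 — these are bridges.
That makes 4 bridges.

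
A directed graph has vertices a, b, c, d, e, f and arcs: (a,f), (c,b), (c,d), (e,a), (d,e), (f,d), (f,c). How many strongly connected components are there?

2

{a, c, d, e, f} are all mutually reachable — one SCC of size 5.
{b} is an SCC by itself.
That gives 2 strongly connected components.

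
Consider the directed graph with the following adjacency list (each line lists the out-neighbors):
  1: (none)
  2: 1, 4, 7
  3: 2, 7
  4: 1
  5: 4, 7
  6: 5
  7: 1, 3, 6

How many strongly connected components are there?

3

{2, 3, 5, 6, 7} are all mutually reachable — one SCC of size 5.
{4} is an SCC by itself.
{1} is an SCC by itself.
That gives 3 strongly connected components.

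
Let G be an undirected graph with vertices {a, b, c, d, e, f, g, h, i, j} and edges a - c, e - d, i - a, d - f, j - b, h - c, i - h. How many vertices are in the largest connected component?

g is isolated — a component by itself.
Starting from b we can reach b, j. That is one component of size 2.
Starting from d we can reach d, e, f. That is one component of size 3.
Starting from a we can reach a, c, h, i. That is one component of size 4.
The largest has 4 vertices.

4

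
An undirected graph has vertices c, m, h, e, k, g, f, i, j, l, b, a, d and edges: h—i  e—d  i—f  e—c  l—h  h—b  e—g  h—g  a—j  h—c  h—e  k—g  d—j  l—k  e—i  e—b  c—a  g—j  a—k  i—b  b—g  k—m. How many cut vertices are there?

Removing i increases the component count from 1 to 2, so i is a cut vertex.
Removing k increases the component count from 1 to 2, so k is a cut vertex.
By contrast removing d leaves 1 component; it is not a cut vertex. No other vertex is a cut vertex either.

2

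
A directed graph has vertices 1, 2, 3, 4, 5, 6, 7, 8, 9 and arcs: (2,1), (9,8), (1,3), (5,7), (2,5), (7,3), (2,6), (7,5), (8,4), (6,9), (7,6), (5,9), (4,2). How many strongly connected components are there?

{2, 4, 5, 6, 7, 8, 9} are all mutually reachable — one SCC of size 7.
{1} is an SCC by itself.
{3} is an SCC by itself.
That gives 3 strongly connected components.

3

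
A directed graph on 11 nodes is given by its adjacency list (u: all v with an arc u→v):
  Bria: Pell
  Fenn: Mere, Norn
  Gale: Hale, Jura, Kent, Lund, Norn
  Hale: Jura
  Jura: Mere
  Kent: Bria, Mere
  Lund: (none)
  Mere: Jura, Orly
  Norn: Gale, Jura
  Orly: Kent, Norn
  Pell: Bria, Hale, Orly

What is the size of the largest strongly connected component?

{Bria, Gale, Hale, Jura, Kent, Mere, Norn, Orly, Pell} are all mutually reachable — one SCC of size 9.
{Fenn} is an SCC by itself.
{Lund} is an SCC by itself.
The largest has 9 vertices.

9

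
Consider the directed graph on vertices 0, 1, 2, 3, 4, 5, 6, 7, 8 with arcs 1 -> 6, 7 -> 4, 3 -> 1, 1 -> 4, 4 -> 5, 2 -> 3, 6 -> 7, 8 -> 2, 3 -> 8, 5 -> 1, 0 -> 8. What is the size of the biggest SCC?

{1, 4, 5, 6, 7} are all mutually reachable — one SCC of size 5.
{2, 3, 8} are all mutually reachable — one SCC of size 3.
{0} is an SCC by itself.
The largest has 5 vertices.

5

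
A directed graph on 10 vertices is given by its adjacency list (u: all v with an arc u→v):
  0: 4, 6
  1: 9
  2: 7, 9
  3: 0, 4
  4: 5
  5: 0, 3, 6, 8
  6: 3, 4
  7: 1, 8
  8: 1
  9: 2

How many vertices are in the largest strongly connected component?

5

{1, 2, 7, 8, 9} are all mutually reachable — one SCC of size 5.
{0, 3, 4, 5, 6} are all mutually reachable — one SCC of size 5.
The largest has 5 vertices.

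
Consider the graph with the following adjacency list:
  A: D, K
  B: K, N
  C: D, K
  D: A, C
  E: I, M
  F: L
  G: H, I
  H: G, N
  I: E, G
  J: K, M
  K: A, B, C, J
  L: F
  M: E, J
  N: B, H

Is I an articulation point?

Deleting I leaves 2 components (was 2), so I is not a cut vertex.

No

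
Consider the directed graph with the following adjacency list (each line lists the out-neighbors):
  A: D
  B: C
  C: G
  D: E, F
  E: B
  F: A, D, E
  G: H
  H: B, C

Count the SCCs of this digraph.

3

{B, C, G, H} are all mutually reachable — one SCC of size 4.
{A, D, F} are all mutually reachable — one SCC of size 3.
{E} is an SCC by itself.
That gives 3 strongly connected components.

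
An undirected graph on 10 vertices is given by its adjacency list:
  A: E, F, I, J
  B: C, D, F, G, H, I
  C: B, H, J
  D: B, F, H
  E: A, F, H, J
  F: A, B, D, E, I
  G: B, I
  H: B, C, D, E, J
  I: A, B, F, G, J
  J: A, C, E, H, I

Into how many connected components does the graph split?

1

Starting from A we can reach A, B, C, D, E, F, G, H, I, J. That is one component of size 10.
Total: 1 component.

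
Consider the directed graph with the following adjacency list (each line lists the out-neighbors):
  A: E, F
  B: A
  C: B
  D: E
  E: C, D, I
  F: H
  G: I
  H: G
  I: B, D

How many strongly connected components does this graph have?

1

{A, B, C, D, E, F, G, H, I} are all mutually reachable — one SCC of size 9.
That gives 1 strongly connected component.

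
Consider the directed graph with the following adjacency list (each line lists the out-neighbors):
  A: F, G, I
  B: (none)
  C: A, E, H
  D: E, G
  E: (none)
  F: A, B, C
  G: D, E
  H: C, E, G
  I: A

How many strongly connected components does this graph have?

4

{A, C, F, H, I} are all mutually reachable — one SCC of size 5.
{D, G} are all mutually reachable — one SCC of size 2.
{B} is an SCC by itself.
{E} is an SCC by itself.
That gives 4 strongly connected components.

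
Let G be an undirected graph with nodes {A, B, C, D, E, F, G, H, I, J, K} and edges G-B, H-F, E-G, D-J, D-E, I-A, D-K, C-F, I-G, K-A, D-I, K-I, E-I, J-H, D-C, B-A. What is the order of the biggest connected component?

Starting from A we can reach A, B, C, D, E, F, G, H, I, J, K. That is one component of size 11.
The largest has 11 vertices.

11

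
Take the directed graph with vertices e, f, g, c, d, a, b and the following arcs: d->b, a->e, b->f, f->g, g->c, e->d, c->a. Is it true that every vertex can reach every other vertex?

Yes

From a we can reach every vertex (a, b, c, d, e, f, g), and every vertex can reach a (a, b, c, d, e, f, g). So the whole graph is one strongly connected component.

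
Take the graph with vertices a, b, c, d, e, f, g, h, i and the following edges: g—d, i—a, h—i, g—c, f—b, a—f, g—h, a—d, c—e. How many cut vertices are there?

4

Removing a increases the component count from 1 to 2, so a is a cut vertex.
Removing c increases the component count from 1 to 2, so c is a cut vertex.
Removing f increases the component count from 1 to 2, so f is a cut vertex.
Likewise g is a cut vertex.
By contrast removing e leaves 1 component; it is not a cut vertex. No other vertex is a cut vertex either.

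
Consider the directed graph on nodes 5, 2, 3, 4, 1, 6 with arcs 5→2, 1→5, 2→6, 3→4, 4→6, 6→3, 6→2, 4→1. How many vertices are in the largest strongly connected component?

{1, 2, 3, 4, 5, 6} are all mutually reachable — one SCC of size 6.
The largest has 6 vertices.

6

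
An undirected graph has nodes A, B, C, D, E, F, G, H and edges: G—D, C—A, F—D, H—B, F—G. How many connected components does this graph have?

E is isolated — a component by itself.
Starting from A we can reach A, C. That is one component of size 2.
Starting from B we can reach B, H. That is one component of size 2.
Starting from D we can reach D, F, G. That is one component of size 3.
Total: 4 components.

4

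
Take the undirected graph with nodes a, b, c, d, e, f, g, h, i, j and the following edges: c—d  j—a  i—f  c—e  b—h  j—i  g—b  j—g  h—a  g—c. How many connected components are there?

1

Starting from a we can reach a, b, c, d, e, f, g, h, i, j. That is one component of size 10.
Total: 1 component.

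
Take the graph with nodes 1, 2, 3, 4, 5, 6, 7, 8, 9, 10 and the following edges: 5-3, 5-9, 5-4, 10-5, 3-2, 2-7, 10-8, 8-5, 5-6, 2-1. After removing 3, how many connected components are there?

With 3 gone, the remaining components are: {1, 2, 7}; {4, 5, 6, 8, 9, 10}.
That is 2 components.

2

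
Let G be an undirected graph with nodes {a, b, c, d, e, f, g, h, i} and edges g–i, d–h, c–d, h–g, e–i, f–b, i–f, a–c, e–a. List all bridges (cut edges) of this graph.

b-f, f-i

The edges on the cycle e-a-c-d-h-g-i-e are not bridges since each lies on that cycle.
But removing i–f disconnects i from f; removing b–f disconnects b from f — these are bridges.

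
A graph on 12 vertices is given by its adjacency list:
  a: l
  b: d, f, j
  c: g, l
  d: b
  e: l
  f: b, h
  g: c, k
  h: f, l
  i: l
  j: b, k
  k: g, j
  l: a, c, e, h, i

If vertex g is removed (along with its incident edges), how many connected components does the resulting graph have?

1

With g gone, the remaining components are: {a, b, c, d, e, f, h, i, j, k, l}.
That is 1 component.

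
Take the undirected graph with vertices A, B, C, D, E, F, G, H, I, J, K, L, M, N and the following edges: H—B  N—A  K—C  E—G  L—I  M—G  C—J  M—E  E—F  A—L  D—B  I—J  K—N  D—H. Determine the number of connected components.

3

Starting from B we can reach B, D, H. That is one component of size 3.
Starting from E we can reach E, F, G, M. That is one component of size 4.
Starting from A we can reach A, C, I, J, K, L, N. That is one component of size 7.
Total: 3 components.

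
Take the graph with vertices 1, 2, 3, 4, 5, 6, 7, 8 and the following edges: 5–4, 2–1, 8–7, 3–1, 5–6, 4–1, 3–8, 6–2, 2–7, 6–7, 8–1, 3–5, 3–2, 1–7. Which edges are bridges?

The edges on the cycle 3-5-6-7-1-3 are not bridges since each lies on that cycle.
Every edge lies on some cycle, so there are no bridges.

none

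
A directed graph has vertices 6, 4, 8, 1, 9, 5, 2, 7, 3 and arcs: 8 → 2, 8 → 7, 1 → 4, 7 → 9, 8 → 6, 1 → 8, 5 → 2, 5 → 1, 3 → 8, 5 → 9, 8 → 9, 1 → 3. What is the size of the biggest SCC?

1

{6} is an SCC by itself.
{8} is an SCC by itself.
{9} is an SCC by itself.
{7} is an SCC by itself.
{1} is an SCC by itself.
(and 4 more singleton SCCs)
The largest has 1 vertex.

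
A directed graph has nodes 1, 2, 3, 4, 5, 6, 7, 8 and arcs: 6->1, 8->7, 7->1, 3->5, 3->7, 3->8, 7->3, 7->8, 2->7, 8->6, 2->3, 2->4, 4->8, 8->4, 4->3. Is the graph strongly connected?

There is no directed path from 3 to 2, so the graph is not strongly connected.

No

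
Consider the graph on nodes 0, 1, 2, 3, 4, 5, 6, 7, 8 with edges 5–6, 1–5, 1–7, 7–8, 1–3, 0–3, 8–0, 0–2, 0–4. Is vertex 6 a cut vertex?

Deleting 6 leaves 1 component (was 1), so 6 is not a cut vertex.

No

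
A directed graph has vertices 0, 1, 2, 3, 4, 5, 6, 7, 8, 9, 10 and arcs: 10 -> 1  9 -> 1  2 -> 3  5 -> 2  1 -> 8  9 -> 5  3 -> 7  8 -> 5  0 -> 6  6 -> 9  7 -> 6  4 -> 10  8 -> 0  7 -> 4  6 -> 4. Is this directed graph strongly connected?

Yes

From 3 we can reach every vertex (0, 1, 2, 3, 4, 5, 6, 7, 8, 9, 10), and every vertex can reach 3 (0, 1, 2, 3, 4, 5, 6, 7, 8, 9, 10). So the whole graph is one strongly connected component.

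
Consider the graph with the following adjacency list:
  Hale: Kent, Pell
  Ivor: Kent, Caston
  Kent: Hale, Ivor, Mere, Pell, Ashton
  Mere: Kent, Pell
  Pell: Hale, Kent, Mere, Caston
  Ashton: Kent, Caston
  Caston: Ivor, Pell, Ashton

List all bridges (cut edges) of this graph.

none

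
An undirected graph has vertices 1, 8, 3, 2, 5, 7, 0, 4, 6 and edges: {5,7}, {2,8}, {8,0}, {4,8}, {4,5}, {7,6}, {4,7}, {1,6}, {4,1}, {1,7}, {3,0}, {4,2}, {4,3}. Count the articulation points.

Removing 4 increases the component count from 1 to 2, so 4 is a cut vertex.
By contrast removing 7 leaves 1 component; it is not a cut vertex. No other vertex is a cut vertex either.

1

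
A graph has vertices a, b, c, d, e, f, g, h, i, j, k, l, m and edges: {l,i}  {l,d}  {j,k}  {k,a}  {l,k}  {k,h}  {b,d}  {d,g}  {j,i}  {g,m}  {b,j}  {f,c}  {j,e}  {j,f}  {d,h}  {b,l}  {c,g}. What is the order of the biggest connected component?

13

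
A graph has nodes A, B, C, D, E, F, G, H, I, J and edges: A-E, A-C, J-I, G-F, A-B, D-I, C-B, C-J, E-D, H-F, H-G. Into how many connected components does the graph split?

Starting from F we can reach F, G, H. That is one component of size 3.
Starting from A we can reach A, B, C, D, E, I, J. That is one component of size 7.
Total: 2 components.

2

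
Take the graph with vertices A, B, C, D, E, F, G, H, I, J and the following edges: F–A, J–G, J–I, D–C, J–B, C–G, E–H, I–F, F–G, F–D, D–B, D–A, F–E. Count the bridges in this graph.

2

The edges on the cycle J-I-F-D-C-G-J are not bridges since each lies on that cycle.
But removing E–F disconnects E from F; removing E–H disconnects E from H — these are bridges.
That makes 2 bridges.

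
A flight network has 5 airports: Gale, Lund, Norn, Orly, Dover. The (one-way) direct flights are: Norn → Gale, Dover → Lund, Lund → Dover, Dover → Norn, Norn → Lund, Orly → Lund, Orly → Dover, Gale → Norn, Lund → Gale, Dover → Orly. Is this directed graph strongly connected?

From Dover we can reach every vertex (Gale, Lund, Norn, Orly, Dover), and every vertex can reach Dover (Gale, Lund, Norn, Orly, Dover). So the whole graph is one strongly connected component.

Yes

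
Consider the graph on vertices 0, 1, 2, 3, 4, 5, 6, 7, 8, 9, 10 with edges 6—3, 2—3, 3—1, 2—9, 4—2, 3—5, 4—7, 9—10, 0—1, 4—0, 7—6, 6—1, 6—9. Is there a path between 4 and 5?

Yes

From 4 we can reach 0, 1, 2, 3, 4, 5, 6, 7, 9, 10, which includes 5.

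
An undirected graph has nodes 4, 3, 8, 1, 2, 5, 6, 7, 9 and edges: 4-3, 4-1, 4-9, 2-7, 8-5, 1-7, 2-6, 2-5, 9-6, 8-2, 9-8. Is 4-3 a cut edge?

Yes

Removing 4-3 leaves no path between 4 and 3: the component count goes from 1 to 2. So it is a bridge.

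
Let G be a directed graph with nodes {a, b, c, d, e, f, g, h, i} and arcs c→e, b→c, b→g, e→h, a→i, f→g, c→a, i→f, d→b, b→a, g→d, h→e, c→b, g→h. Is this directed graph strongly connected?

No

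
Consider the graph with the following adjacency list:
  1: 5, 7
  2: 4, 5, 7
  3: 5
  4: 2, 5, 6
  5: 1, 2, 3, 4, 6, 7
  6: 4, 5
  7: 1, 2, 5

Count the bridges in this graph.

The edges on the cycle 5-6-4-5 are not bridges since each lies on that cycle.
But removing 3-5 disconnects 3 from 5 — this is a bridge.

1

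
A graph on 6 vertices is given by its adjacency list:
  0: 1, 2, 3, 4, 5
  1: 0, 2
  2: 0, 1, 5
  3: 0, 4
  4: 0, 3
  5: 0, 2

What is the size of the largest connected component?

Starting from 0 we can reach 0, 1, 2, 3, 4, 5. That is one component of size 6.
The largest has 6 vertices.

6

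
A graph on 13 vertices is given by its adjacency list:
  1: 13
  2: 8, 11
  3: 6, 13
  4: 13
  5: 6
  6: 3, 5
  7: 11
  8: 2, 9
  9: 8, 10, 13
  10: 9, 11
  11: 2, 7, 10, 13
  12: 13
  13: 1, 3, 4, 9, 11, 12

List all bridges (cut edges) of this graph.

The edges on the cycle 9-13-11-10-9 are not bridges since each lies on that cycle.
But removing 13-4 disconnects 13 from 4; removing 3-6 disconnects 3 from 6; removing 1-13 disconnects 1 from 13; removing 7-11 disconnects 7 from 11 — these are bridges.
In total 7 edges are bridges.

1-13, 11-7, 12-13, 13-3, 13-4, 3-6, 5-6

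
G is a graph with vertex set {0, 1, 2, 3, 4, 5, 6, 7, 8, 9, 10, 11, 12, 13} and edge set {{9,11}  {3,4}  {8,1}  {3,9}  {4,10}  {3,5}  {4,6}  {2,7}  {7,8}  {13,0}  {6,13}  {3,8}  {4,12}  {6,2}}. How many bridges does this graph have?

The edges on the cycle 3-4-6-2-7-8-3 are not bridges since each lies on that cycle.
But removing 6–13 disconnects 6 from 13; removing 3–5 disconnects 3 from 5; removing 0–13 disconnects 0 from 13; removing 11–9 disconnects 11 from 9 — these are bridges.
In total 8 edges are bridges.

8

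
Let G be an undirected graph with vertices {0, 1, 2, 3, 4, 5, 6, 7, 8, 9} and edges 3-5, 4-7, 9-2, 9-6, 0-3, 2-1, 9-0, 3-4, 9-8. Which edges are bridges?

0-3, 0-9, 1-2, 2-9, 3-4, 3-5, 4-7, 6-9, 8-9

removing 2-9 disconnects 2 from 9; removing 3-0 disconnects 3 from 0; removing 0-9 disconnects 0 from 9; removing 3-4 disconnects 3 from 4 — these are bridges.
In total 9 edges are bridges.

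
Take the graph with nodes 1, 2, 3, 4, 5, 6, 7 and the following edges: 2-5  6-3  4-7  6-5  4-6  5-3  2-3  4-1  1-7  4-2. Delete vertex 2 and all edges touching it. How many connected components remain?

1

With 2 gone, the remaining components are: {1, 3, 4, 5, 6, 7}.
That is 1 component.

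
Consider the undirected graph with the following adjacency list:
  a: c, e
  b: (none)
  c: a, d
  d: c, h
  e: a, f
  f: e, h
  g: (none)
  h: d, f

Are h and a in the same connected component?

From h we can reach a, c, d, e, f, h, which includes a.

Yes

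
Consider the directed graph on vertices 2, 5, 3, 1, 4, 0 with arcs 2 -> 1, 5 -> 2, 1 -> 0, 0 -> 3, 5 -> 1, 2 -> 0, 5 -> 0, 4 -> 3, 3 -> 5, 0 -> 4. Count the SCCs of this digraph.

{0, 1, 2, 3, 4, 5} are all mutually reachable — one SCC of size 6.
That gives 1 strongly connected component.

1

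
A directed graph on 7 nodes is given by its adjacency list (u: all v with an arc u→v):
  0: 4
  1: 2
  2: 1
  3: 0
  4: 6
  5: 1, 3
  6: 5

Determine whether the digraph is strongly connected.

There is no directed path from 2 to 5, so the graph is not strongly connected.

No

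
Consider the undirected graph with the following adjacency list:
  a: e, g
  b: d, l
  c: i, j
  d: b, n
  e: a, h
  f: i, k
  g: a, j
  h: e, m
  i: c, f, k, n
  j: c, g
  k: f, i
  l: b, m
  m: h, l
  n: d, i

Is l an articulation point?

Deleting l leaves 1 component (was 1) (its neighbors b, m remain connected to each other), so l is not a cut vertex.

No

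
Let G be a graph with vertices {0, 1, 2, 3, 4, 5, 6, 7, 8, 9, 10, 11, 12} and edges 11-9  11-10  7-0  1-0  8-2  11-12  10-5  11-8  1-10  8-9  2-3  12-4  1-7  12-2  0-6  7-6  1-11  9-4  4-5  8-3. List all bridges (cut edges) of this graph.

none

The edges on the cycle 1-7-6-0-1 are not bridges since each lies on that cycle.
Every edge lies on some cycle, so there are no bridges.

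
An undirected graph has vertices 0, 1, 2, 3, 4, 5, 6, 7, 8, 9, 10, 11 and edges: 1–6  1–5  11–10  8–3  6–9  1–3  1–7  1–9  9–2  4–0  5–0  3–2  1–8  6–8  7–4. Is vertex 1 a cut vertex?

Deleting 1 raises the number of components from 2 to 3, so 1 is a cut vertex.

Yes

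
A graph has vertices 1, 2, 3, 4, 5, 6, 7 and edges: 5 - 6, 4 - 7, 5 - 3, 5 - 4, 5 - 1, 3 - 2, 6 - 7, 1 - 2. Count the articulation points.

1

Removing 5 increases the component count from 1 to 2, so 5 is a cut vertex.
By contrast removing 4 leaves 1 component; it is not a cut vertex. No other vertex is a cut vertex either.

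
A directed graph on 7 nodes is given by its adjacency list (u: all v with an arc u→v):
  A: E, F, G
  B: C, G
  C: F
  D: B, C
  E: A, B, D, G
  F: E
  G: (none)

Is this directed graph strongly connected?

No

There is no directed path from G to F, so the graph is not strongly connected.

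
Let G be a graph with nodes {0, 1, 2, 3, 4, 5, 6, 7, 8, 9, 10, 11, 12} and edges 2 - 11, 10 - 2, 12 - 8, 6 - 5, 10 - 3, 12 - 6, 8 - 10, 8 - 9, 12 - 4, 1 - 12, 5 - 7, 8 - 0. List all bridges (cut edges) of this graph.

removing 8 - 0 disconnects 8 from 0; removing 4 - 12 disconnects 4 from 12; removing 6 - 12 disconnects 6 from 12; removing 8 - 12 disconnects 8 from 12 — these are bridges.
In total 12 edges are bridges.

0-8, 1-12, 10-2, 10-3, 10-8, 11-2, 12-4, 12-6, 12-8, 5-6, 5-7, 8-9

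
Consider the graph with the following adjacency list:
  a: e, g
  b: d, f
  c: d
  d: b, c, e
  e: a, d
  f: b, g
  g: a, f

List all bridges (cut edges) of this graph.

c-d

The edges on the cycle e-a-g-f-b-d-e are not bridges since each lies on that cycle.
But removing d-c disconnects d from c — this is a bridge.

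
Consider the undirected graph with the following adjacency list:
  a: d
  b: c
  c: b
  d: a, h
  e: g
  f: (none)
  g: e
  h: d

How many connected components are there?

4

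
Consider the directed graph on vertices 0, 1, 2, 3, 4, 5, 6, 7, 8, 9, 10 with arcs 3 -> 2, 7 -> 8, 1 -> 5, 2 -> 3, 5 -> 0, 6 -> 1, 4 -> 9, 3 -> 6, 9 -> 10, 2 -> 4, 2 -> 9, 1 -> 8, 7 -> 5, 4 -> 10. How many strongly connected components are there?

{2, 3} are all mutually reachable — one SCC of size 2.
{0} is an SCC by itself.
{7} is an SCC by itself.
{9} is an SCC by itself.
{4} is an SCC by itself.
(and 5 more singleton SCCs)
That gives 10 strongly connected components.

10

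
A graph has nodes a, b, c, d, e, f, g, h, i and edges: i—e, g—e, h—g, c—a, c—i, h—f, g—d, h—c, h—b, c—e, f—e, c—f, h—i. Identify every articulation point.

c, g, h

Removing c increases the component count from 1 to 2, so c is a cut vertex.
Removing g increases the component count from 1 to 2, so g is a cut vertex.
Removing h increases the component count from 1 to 2, so h is a cut vertex.
By contrast removing b leaves 1 component; it is not a cut vertex. No other vertex is a cut vertex either.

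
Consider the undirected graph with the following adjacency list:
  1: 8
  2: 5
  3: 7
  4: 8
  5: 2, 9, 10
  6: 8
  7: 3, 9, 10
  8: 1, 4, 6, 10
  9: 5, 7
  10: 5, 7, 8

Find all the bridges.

1-8, 10-8, 2-5, 3-7, 4-8, 6-8

The edges on the cycle 10-5-9-7-10 are not bridges since each lies on that cycle.
But removing 5-2 disconnects 5 from 2; removing 8-1 disconnects 8 from 1; removing 8-4 disconnects 8 from 4; removing 10-8 disconnects 10 from 8 — these are bridges.
In total 6 edges are bridges.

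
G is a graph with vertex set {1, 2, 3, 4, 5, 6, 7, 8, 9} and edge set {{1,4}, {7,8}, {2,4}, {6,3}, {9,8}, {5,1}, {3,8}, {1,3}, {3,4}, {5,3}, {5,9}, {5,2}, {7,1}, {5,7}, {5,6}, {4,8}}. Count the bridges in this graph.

The edges on the cycle 5-7-1-3-6-5 are not bridges since each lies on that cycle.
Every edge lies on some cycle, so there are no bridges.

0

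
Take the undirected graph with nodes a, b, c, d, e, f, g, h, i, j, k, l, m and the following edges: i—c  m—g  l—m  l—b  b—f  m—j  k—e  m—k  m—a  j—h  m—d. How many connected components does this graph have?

Starting from c we can reach c, i. That is one component of size 2.
Starting from a we can reach a, b, d, e, f, g, h, j, k, l, m. That is one component of size 11.
Total: 2 components.

2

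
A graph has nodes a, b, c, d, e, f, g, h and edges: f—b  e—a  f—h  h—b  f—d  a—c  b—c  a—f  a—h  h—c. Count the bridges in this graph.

2

The edges on the cycle a-f-h-a are not bridges since each lies on that cycle.
But removing e—a disconnects e from a; removing f—d disconnects f from d — these are bridges.
That makes 2 bridges.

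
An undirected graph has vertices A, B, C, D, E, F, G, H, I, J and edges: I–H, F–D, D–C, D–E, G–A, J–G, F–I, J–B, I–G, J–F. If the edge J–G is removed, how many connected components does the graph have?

1

J and G are still connected via J-F-I-G, so the component count stays at 1.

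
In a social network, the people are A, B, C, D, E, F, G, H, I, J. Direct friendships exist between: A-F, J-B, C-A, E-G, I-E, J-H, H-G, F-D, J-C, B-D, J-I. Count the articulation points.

Removing J increases the component count from 1 to 2, so J is a cut vertex.
By contrast removing I leaves 1 component; it is not a cut vertex. No other vertex is a cut vertex either.

1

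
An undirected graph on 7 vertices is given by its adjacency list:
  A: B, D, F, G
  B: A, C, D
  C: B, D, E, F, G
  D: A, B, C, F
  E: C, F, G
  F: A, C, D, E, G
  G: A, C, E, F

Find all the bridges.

none

The edges on the cycle F-D-B-C-F are not bridges since each lies on that cycle.
Every edge lies on some cycle, so there are no bridges.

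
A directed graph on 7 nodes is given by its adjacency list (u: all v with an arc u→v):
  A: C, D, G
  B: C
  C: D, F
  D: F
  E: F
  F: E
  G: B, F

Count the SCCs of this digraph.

6

{E, F} are all mutually reachable — one SCC of size 2.
{D} is an SCC by itself.
{G} is an SCC by itself.
{B} is an SCC by itself.
{C} is an SCC by itself.
(and 1 more singleton SCC)
That gives 6 strongly connected components.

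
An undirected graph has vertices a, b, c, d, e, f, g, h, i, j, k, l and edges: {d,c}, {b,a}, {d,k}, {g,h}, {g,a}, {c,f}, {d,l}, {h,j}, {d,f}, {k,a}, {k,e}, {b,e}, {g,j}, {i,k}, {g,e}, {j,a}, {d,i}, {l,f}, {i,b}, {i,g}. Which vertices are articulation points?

Removing d increases the component count from 1 to 2, so d is a cut vertex.
By contrast removing l leaves 1 component; it is not a cut vertex. No other vertex is a cut vertex either.

d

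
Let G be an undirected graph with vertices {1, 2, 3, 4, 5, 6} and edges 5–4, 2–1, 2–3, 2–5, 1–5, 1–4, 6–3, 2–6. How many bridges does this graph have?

The edges on the cycle 2-6-3-2 are not bridges since each lies on that cycle.
Every edge lies on some cycle, so there are no bridges.

0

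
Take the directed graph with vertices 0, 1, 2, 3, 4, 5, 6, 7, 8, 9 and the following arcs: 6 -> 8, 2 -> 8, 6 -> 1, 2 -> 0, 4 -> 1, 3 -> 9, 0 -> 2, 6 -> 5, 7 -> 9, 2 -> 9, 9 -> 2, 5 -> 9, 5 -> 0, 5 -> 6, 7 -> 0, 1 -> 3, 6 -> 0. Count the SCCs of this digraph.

{0, 2, 9} are all mutually reachable — one SCC of size 3.
{5, 6} are all mutually reachable — one SCC of size 2.
{8} is an SCC by itself.
{1} is an SCC by itself.
{7} is an SCC by itself.
(and 2 more singleton SCCs)
That gives 7 strongly connected components.

7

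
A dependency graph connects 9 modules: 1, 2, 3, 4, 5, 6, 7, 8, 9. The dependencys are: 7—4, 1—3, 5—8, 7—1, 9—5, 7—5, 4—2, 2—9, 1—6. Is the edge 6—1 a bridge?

Removing 6—1 leaves no path between 6 and 1: the component count goes from 1 to 2. So it is a bridge.

Yes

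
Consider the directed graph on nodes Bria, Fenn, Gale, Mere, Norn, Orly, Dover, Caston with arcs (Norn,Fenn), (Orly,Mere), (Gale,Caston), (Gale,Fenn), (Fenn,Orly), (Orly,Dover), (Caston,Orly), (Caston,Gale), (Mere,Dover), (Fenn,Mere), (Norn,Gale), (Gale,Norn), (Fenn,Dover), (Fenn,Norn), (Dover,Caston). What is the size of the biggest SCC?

7

{Fenn, Gale, Mere, Norn, Orly, Dover, Caston} are all mutually reachable — one SCC of size 7.
{Bria} is an SCC by itself.
The largest has 7 vertices.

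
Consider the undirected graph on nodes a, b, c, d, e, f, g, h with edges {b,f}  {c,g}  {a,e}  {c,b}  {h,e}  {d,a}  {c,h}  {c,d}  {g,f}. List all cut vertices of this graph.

c

Removing c increases the component count from 1 to 2, so c is a cut vertex.
By contrast removing g leaves 1 component; it is not a cut vertex. No other vertex is a cut vertex either.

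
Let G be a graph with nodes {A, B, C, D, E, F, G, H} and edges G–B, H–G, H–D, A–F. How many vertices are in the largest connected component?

4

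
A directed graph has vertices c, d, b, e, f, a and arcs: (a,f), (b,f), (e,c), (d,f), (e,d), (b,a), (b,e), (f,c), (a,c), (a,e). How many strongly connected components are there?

{d} is an SCC by itself.
{e} is an SCC by itself.
{f} is an SCC by itself.
{b} is an SCC by itself.
{c} is an SCC by itself.
(and 1 more singleton SCC)
That gives 6 strongly connected components.

6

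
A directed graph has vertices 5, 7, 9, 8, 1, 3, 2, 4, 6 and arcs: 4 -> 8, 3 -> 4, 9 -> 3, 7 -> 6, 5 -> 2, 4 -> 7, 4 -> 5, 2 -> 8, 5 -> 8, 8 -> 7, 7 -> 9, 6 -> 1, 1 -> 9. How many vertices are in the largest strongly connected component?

{1, 2, 3, 4, 5, 6, 7, 8, 9} are all mutually reachable — one SCC of size 9.
The largest has 9 vertices.

9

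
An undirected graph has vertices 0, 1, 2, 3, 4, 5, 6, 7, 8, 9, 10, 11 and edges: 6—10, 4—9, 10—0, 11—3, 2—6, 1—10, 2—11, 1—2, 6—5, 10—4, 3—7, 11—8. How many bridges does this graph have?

The edges on the cycle 1-2-6-10-1 are not bridges since each lies on that cycle.
But removing 10—4 disconnects 10 from 4; removing 9—4 disconnects 9 from 4; removing 11—3 disconnects 11 from 3; removing 7—3 disconnects 7 from 3 — these are bridges.
In total 8 edges are bridges.

8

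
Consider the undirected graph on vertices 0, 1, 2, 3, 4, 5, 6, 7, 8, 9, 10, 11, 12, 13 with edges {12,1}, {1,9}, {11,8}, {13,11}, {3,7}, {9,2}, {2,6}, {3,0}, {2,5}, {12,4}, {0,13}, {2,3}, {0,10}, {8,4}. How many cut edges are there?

The edges on the cycle 12-1-9-2-3-0-13-11-8-4-12 are not bridges since each lies on that cycle.
But removing 10–0 disconnects 10 from 0; removing 3–7 disconnects 3 from 7; removing 5–2 disconnects 5 from 2; removing 2–6 disconnects 2 from 6 — these are bridges.
That makes 4 bridges.

4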